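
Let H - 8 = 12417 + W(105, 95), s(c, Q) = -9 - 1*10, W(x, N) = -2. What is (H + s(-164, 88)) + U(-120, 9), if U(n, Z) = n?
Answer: 12284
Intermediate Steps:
s(c, Q) = -19 (s(c, Q) = -9 - 10 = -19)
H = 12423 (H = 8 + (12417 - 2) = 8 + 12415 = 12423)
(H + s(-164, 88)) + U(-120, 9) = (12423 - 19) - 120 = 12404 - 120 = 12284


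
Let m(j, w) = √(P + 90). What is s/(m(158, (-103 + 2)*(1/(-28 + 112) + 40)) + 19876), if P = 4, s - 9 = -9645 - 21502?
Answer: -309449444/197527641 + 15569*√94/197527641 ≈ -1.5658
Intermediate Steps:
s = -31138 (s = 9 + (-9645 - 21502) = 9 - 31147 = -31138)
m(j, w) = √94 (m(j, w) = √(4 + 90) = √94)
s/(m(158, (-103 + 2)*(1/(-28 + 112) + 40)) + 19876) = -31138/(√94 + 19876) = -31138/(19876 + √94)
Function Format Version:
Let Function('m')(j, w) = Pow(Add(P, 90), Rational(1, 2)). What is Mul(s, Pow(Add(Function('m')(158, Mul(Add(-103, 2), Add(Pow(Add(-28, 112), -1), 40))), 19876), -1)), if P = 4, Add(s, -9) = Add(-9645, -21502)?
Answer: Add(Rational(-309449444, 197527641), Mul(Rational(15569, 197527641), Pow(94, Rational(1, 2)))) ≈ -1.5658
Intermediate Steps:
s = -31138 (s = Add(9, Add(-9645, -21502)) = Add(9, -31147) = -31138)
Function('m')(j, w) = Pow(94, Rational(1, 2)) (Function('m')(j, w) = Pow(Add(4, 90), Rational(1, 2)) = Pow(94, Rational(1, 2)))
Mul(s, Pow(Add(Function('m')(158, Mul(Add(-103, 2), Add(Pow(Add(-28, 112), -1), 40))), 19876), -1)) = Mul(-31138, Pow(Add(Pow(94, Rational(1, 2)), 19876), -1)) = Mul(-31138, Pow(Add(19876, Pow(94, Rational(1, 2))), -1))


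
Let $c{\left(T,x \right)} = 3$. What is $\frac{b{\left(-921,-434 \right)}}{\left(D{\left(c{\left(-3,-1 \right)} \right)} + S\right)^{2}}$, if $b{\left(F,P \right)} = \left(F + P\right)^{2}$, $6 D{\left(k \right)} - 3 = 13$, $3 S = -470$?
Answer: $\frac{1836025}{23716} \approx 77.417$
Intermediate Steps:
$S = - \frac{470}{3}$ ($S = \frac{1}{3} \left(-470\right) = - \frac{470}{3} \approx -156.67$)
$D{\left(k \right)} = \frac{8}{3}$ ($D{\left(k \right)} = \frac{1}{2} + \frac{1}{6} \cdot 13 = \frac{1}{2} + \frac{13}{6} = \frac{8}{3}$)
$\frac{b{\left(-921,-434 \right)}}{\left(D{\left(c{\left(-3,-1 \right)} \right)} + S\right)^{2}} = \frac{\left(-921 - 434\right)^{2}}{\left(\frac{8}{3} - \frac{470}{3}\right)^{2}} = \frac{\left(-1355\right)^{2}}{\left(-154\right)^{2}} = \frac{1836025}{23716}$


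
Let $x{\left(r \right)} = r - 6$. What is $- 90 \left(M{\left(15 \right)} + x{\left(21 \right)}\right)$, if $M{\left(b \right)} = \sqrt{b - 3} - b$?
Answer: $- 180 \sqrt{3} \approx -311.77$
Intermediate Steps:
$x{\left(r \right)} = -6 + r$ ($x{\left(r \right)} = r - 6 = -6 + r$)
$M{\left(b \right)} = \sqrt{-3 + b} - b$
$- 90 \left(M{\left(15 \right)} + x{\left(21 \right)}\right) = - 90 \left(\left(\sqrt{-3 + 15} - 15\right) + \left(-6 + 21\right)\right) = - 90 \left(\left(\sqrt{12} - 15\right) + 15\right) = - 90 \left(\left(2 \sqrt{3} - 15\right) + 15\right) = - 90 \left(\left(-15 + 2 \sqrt{3}\right) + 15\right) = - 90 \cdot 2 \sqrt{3} = - 180 \sqrt{3}$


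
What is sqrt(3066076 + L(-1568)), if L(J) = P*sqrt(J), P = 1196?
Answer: 2*sqrt(766519 + 8372*I*sqrt(2)) ≈ 1751.1 + 13.523*I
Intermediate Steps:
L(J) = 1196*sqrt(J)
sqrt(3066076 + L(-1568)) = sqrt(3066076 + 1196*sqrt(-1568)) = sqrt(3066076 + 1196*(28*I*sqrt(2))) = sqrt(3066076 + 33488*I*sqrt(2))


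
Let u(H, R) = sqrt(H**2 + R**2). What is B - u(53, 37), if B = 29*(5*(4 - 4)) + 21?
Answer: 21 - sqrt(4178) ≈ -43.637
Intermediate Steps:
B = 21 (B = 29*(5*0) + 21 = 29*0 + 21 = 0 + 21 = 21)
B - u(53, 37) = 21 - sqrt(53**2 + 37**2) = 21 - sqrt(2809 + 1369) = 21 - sqrt(4178)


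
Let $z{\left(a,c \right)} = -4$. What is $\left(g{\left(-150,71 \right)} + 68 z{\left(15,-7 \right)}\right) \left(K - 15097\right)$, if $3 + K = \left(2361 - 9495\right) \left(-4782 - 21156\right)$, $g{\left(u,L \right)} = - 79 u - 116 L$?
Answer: $618358870464$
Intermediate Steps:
$g{\left(u,L \right)} = - 116 L - 79 u$
$K = 185041689$ ($K = -3 + \left(2361 - 9495\right) \left(-4782 - 21156\right) = -3 - -185041692 = -3 + 185041692 = 185041689$)
$\left(g{\left(-150,71 \right)} + 68 z{\left(15,-7 \right)}\right) \left(K - 15097\right) = \left(\left(\left(-116\right) 71 - -11850\right) + 68 \left(-4\right)\right) \left(185041689 - 15097\right) = \left(\left(-8236 + 11850\right) - 272\right) 185026592 = \left(3614 - 272\right) 185026592 = 3342 \cdot 185026592 = 618358870464$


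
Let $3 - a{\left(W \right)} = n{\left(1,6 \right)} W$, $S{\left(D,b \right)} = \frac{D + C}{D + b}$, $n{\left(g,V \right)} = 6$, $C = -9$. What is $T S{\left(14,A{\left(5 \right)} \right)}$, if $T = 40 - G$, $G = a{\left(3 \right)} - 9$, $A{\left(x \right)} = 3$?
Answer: $\frac{320}{17} \approx 18.824$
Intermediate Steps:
$S{\left(D,b \right)} = \frac{-9 + D}{D + b}$ ($S{\left(D,b \right)} = \frac{D - 9}{D + b} = \frac{-9 + D}{D + b}$)
$a{\left(W \right)} = 3 - 6 W$
$G = -24$ ($G = \left(3 - 18\right) - 9 = -15 - 9 = -24$)
$T = 64$ ($T = 40 - -24 = 40 + 24 = 64$)
$T S{\left(14,A{\left(5 \right)} \right)} = 64 \frac{-9 + 14}{14 + 3} = 64 \cdot \frac{1}{17} \cdot 5 = 64 \cdot \frac{5}{17} = \frac{320}{17}$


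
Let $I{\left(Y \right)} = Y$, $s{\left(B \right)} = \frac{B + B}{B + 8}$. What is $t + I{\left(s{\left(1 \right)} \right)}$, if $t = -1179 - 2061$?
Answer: $- \frac{29158}{9} \approx -3239.8$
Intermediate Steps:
$s{\left(B \right)} = \frac{2 B}{8 + B}$
$t = -3240$ ($t = -1179 - 2061 = -3240$)
$t + I{\left(s{\left(1 \right)} \right)} = -3240 + 2 \cdot 1 \frac{1}{8 + 1} = -3240 + 2 \cdot 1 \cdot \frac{1}{9} = -3240 + \frac{2}{9} = - \frac{29158}{9}$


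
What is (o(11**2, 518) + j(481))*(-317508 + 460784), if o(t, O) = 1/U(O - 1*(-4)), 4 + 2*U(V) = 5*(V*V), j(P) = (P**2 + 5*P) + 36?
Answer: 5704813070912123/170302 ≈ 3.3498e+10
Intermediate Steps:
j(P) = 36 + P**2 + 5*P
U(V) = -2 + 5*V**2/2 (U(V) = -2 + (5*(V*V))/2 = -2 + (5*V**2)/2 = -2 + 5*V**2/2)
o(t, O) = 1/(-2 + 5*(4 + O)**2/2) (o(t, O) = 1/(-2 + 5*(O - 1*(-4))**2/2) = 1/(-2 + 5*(O + 4)**2/2) = 1/(-2 + 5*(4 + O)**2/2))
(o(11**2, 518) + j(481))*(-317508 + 460784) = (2/(-4 + 5*(4 + 518)**2) + (36 + 481**2 + 5*481))*(-317508 + 460784) = (2/(-4 + 5*522**2) + (36 + 231361 + 2405))*143276 = (2/(-4 + 5*272484) + 233802)*143276 = (2/(-4 + 1362420) + 233802)*143276 = (2/1362416 + 233802)*143276 = (2*(1/1362416) + 233802)*143276 = (1/681208 + 233802)*143276 = (159267792817/681208)*143276 = 5704813070912123/170302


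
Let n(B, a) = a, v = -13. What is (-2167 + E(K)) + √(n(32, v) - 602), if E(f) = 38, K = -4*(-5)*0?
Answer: -2129 + I*√615 ≈ -2129.0 + 24.799*I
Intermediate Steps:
K = 0 (K = 20*0 = 0)
(-2167 + E(K)) + √(n(32, v) - 602) = (-2167 + 38) + √(-13 - 602) = -2129 + √(-615) = -2129 + I*√615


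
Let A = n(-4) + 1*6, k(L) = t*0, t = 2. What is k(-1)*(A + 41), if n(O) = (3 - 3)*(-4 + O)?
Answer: 0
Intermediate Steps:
k(L) = 0 (k(L) = 2*0 = 0)
n(O) = 0 (n(O) = 0*(-4 + O) = 0)
A = 6 (A = 0 + 1*6 = 0 + 6 = 6)
k(-1)*(A + 41) = 0*(6 + 41) = 0*47 = 0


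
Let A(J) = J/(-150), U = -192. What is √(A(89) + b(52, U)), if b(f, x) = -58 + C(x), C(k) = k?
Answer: I*√225534/30 ≈ 15.83*I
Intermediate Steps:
A(J) = -J/150 (A(J) = J*(-1/150) = -J/150)
b(f, x) = -58 + x
√(A(89) + b(52, U)) = √(-1/150*89 + (-58 - 192)) = √(-89/150 - 250) = √(-37589/150) = I*√225534/30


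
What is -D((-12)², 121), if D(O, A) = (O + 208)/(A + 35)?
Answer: -88/39 ≈ -2.2564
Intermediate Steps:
D(O, A) = (208 + O)/(35 + A)
-D((-12)², 121) = -(208 + (-12)²)/(35 + 121) = -(208 + 144)/156 = -352/156 = -1*88/39 = -88/39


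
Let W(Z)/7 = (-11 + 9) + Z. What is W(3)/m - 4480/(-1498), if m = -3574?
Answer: 1142931/382418 ≈ 2.9887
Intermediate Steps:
W(Z) = -14 + 7*Z (W(Z) = 7*((-11 + 9) + Z) = 7*(-2 + Z) = -14 + 7*Z)
W(3)/m - 4480/(-1498) = (-14 + 7*3)/(-3574) - 4480/(-1498) = (-14 + 21)*(-1/3574) - 4480*(-1/1498) = 7*(-1/3574) + 320/107 = -7/3574 + 320/107 = 1142931/382418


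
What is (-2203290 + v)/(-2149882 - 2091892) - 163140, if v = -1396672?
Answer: -345999705199/2120887 ≈ -1.6314e+5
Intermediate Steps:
(-2203290 + v)/(-2149882 - 2091892) - 163140 = (-2203290 - 1396672)/(-2149882 - 2091892) - 163140 = -3599962/(-4241774) - 163140 = -3599962*(-1/4241774) - 163140 = 1799981/2120887 - 163140 = -345999705199/2120887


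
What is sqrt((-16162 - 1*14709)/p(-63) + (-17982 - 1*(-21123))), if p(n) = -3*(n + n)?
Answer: sqrt(48569934)/126 ≈ 55.311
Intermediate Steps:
p(n) = -6*n
sqrt((-16162 - 1*14709)/p(-63) + (-17982 - 1*(-21123))) = sqrt((-16162 - 1*14709)/((-6*(-63))) + (-17982 - 1*(-21123))) = sqrt((-16162 - 14709)/378 + (-17982 + 21123)) = sqrt(-30871*1/378 + 3141) = sqrt(-30871/378 + 3141) = sqrt(1156427/378) = sqrt(48569934)/126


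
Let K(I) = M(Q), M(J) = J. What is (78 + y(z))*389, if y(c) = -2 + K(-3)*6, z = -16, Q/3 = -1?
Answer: 22562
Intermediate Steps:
Q = -3 (Q = 3*(-1) = -3)
K(I) = -3
y(c) = -20 (y(c) = -2 - 3*6 = -2 - 18 = -20)
(78 + y(z))*389 = (78 - 20)*389 = 58*389 = 22562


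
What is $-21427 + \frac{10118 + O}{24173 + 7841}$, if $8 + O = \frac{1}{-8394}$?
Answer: $- \frac{5757896767993}{268725516} \approx -21427.0$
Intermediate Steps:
$O = - \frac{67153}{8394}$ ($O = -8 + \frac{1}{-8394} = -8 - \frac{1}{8394} = - \frac{67153}{8394} \approx -8.0001$)
$-21427 + \frac{10118 + O}{24173 + 7841} = -21427 + \frac{10118 - \frac{67153}{8394}}{24173 + 7841} = -21427 + \frac{84863339}{8394 \cdot 32014} = -21427 + \frac{84863339}{8394} \cdot \frac{1}{32014} = -21427 + \frac{84863339}{268725516} = - \frac{5757896767993}{268725516}$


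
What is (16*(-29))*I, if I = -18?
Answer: 8352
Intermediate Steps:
(16*(-29))*I = (16*(-29))*(-18) = -464*(-18) = 8352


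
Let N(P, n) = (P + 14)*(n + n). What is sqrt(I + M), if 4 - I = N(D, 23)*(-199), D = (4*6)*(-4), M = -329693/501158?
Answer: I*sqrt(3847477436327470)/71594 ≈ 866.39*I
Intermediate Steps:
M = -47099/71594 (M = -329693*1/501158 = -47099/71594 ≈ -0.65786)
D = -96 (D = 24*(-4) = -96)
N(P, n) = 2*n*(14 + P) (N(P, n) = (14 + P)*(2*n) = 2*n*(14 + P))
I = -750624 (I = 4 - 2*23*(14 - 96)*(-199) = 4 - 2*23*(-82)*(-199) = 4 - (-3772)*(-199) = 4 - 1*750628 = 4 - 750628 = -750624)
sqrt(I + M) = sqrt(-750624 - 47099/71594) = sqrt(-53740221755/71594) = I*sqrt(3847477436327470)/71594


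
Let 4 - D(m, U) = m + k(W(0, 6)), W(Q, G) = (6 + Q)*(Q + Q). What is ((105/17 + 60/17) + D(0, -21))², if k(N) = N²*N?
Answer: 54289/289 ≈ 187.85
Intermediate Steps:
W(Q, G) = 2*Q*(6 + Q) (W(Q, G) = (6 + Q)*(2*Q) = 2*Q*(6 + Q))
k(N) = N³
D(m, U) = 4 - m (D(m, U) = 4 - (m + (2*0*(6 + 0))³) = 4 - (m + (2*0*6)³) = 4 - (m + 0³) = 4 - (m + 0) = 4 - m)
((105/17 + 60/17) + D(0, -21))² = ((105/17 + 60/17) + (4 - 1*0))² = ((105*(1/17) + 60*(1/17)) + (4 + 0))² = ((105/17 + 60/17) + 4)² = (165/17 + 4)² = (233/17)² = 54289/289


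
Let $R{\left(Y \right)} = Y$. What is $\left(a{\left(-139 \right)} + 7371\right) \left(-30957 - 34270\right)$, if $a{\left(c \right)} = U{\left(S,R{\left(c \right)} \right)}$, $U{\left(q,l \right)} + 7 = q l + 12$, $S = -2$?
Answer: $-499247458$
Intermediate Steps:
$U{\left(q,l \right)} = 5 + l q$ ($U{\left(q,l \right)} = -7 + \left(q l + 12\right) = -7 + \left(l q + 12\right) = -7 + \left(12 + l q\right) = 5 + l q$)
$a{\left(c \right)} = 5 - 2 c$ ($a{\left(c \right)} = 5 + c \left(-2\right) = 5 - 2 c$)
$\left(a{\left(-139 \right)} + 7371\right) \left(-30957 - 34270\right) = \left(\left(5 - -278\right) + 7371\right) \left(-30957 - 34270\right) = \left(\left(5 + 278\right) + 7371\right) \left(-65227\right) = \left(283 + 7371\right) \left(-65227\right) = 7654 \left(-65227\right) = -499247458$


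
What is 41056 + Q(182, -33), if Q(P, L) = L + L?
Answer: 40990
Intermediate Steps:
Q(P, L) = 2*L
41056 + Q(182, -33) = 41056 + 2*(-33) = 41056 - 66 = 40990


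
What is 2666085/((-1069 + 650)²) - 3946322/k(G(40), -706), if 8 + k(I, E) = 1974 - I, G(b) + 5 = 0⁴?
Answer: -687565383107/346030731 ≈ -1987.0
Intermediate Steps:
G(b) = -5 (G(b) = -5 + 0⁴ = -5 + 0 = -5)
k(I, E) = 1966 - I (k(I, E) = -8 + (1974 - I) = 1966 - I)
2666085/((-1069 + 650)²) - 3946322/k(G(40), -706) = 2666085/((-1069 + 650)²) - 3946322/(1966 - 1*(-5)) = 2666085/((-419)²) - 3946322/(1966 + 5) = 2666085/175561 - 3946322/1971 = -687565383107/346030731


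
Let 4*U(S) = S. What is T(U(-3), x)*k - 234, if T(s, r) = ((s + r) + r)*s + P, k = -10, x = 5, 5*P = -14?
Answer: -1093/8 ≈ -136.63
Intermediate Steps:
U(S) = S/4
P = -14/5 (P = (1/5)*(-14) = -14/5 ≈ -2.8000)
T(s, r) = -14/5 + s*(s + 2*r) (T(s, r) = ((s + r) + r)*s - 14/5 = ((r + s) + r)*s - 14/5 = (s + 2*r)*s - 14/5 = s*(s + 2*r) - 14/5 = -14/5 + s*(s + 2*r))
T(U(-3), x)*k - 234 = (-14/5 + ((1/4)*(-3))**2 + 2*5*((1/4)*(-3)))*(-10) - 234 = (-14/5 + (-3/4)**2 + 2*5*(-3/4))*(-10) - 234 = (-14/5 + 9/16 - 15/2)*(-10) - 234 = -779/80*(-10) - 234 = 779/8 - 234 = -1093/8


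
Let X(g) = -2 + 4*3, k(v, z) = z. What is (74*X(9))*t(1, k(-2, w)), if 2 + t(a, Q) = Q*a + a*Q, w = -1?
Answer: -2960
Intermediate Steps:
t(a, Q) = -2 + 2*Q*a (t(a, Q) = -2 + (Q*a + a*Q) = -2 + (Q*a + Q*a) = -2 + 2*Q*a)
X(g) = 10 (X(g) = -2 + 12 = 10)
(74*X(9))*t(1, k(-2, w)) = (74*10)*(-2 + 2*(-1)*1) = 740*(-2 - 2) = 740*(-4) = -2960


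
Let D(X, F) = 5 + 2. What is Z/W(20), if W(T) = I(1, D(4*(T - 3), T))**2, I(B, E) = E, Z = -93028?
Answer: -93028/49 ≈ -1898.5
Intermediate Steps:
D(X, F) = 7
W(T) = 49 (W(T) = 7**2 = 49)
Z/W(20) = -93028/49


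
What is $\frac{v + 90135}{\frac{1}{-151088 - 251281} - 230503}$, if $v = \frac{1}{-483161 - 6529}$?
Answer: $- \frac{5919948891568327}{15139135512273840} \approx -0.39104$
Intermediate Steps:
$v = - \frac{1}{489690}$ ($v = \frac{1}{-489690} = - \frac{1}{489690} \approx -2.0421 \cdot 10^{-6}$)
$\frac{v + 90135}{\frac{1}{-151088 - 251281} - 230503} = \frac{- \frac{1}{489690} + 90135}{\frac{1}{-151088 - 251281} - 230503} = \frac{44138208149}{489690 \left(\frac{1}{-402369} - 230503\right)} = \frac{44138208149}{489690 \left(- \frac{1}{402369} - 230503\right)} = \frac{44138208149}{489690 \left(- \frac{92747261608}{402369}\right)} = \frac{44138208149}{489690} \left(- \frac{402369}{92747261608}\right) = - \frac{5919948891568327}{15139135512273840}$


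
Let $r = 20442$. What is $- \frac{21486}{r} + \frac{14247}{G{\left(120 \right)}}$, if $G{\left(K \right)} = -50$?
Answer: $- \frac{48718579}{170350} \approx -285.99$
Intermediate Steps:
$- \frac{21486}{r} + \frac{14247}{G{\left(120 \right)}} = - \frac{21486}{20442} + \frac{14247}{-50} = \left(-21486\right) \frac{1}{20442} + 14247 \left(- \frac{1}{50}\right) = - \frac{3581}{3407} - \frac{14247}{50} = - \frac{48718579}{170350}$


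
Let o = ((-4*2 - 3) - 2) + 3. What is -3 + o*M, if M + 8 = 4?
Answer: 37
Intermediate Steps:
M = -4 (M = -8 + 4 = -4)
o = -10 (o = ((-8 - 3) - 2) + 3 = (-11 - 2) + 3 = -13 + 3 = -10)
-3 + o*M = -3 - 10*(-4) = -3 + 40 = 37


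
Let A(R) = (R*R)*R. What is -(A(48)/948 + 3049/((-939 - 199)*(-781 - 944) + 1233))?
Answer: -18103072999/155178357 ≈ -116.66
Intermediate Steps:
A(R) = R³ (A(R) = R²*R = R³)
-(A(48)/948 + 3049/((-939 - 199)*(-781 - 944) + 1233)) = -(48³/948 + 3049/((-939 - 199)*(-781 - 944) + 1233)) = -(110592*(1/948) + 3049/(-1138*(-1725) + 1233)) = -(9216/79 + 3049/(1963050 + 1233)) = -(9216/79 + 3049/1964283) = -1*18103072999/155178357 = -18103072999/155178357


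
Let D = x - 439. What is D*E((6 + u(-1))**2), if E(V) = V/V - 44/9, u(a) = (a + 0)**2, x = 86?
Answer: 12355/9 ≈ 1372.8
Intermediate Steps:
D = -353 (D = 86 - 439 = -353)
u(a) = a**2
E(V) = -35/9 (E(V) = 1 - 44*1/9 = 1 - 44/9 = -35/9)
D*E((6 + u(-1))**2) = -353*(-35/9) = 12355/9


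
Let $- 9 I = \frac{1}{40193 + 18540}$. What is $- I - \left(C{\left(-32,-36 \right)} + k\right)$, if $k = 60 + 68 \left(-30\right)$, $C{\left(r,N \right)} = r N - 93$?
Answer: $\frac{486837838}{528597} \approx 921.0$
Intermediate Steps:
$C{\left(r,N \right)} = -93 + N r$ ($C{\left(r,N \right)} = N r - 93 = -93 + N r$)
$k = -1980$ ($k = 60 - 2040 = -1980$)
$I = - \frac{1}{528597}$ ($I = - \frac{1}{9 \left(40193 + 18540\right)} = - \frac{1}{9 \cdot 58733} = \left(- \frac{1}{9}\right) \frac{1}{58733} = - \frac{1}{528597} \approx -1.8918 \cdot 10^{-6}$)
$- I - \left(C{\left(-32,-36 \right)} + k\right) = \left(-1\right) \left(- \frac{1}{528597}\right) - \left(\left(-93 - -1152\right) - 1980\right) = \frac{1}{528597} - \left(\left(-93 + 1152\right) - 1980\right) = \frac{1}{528597} - \left(1059 - 1980\right) = \frac{1}{528597} - -921 = \frac{1}{528597} + 921 = \frac{486837838}{528597}$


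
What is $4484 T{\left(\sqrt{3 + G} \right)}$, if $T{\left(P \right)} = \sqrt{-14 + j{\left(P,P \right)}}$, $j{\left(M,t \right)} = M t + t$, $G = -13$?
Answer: $4484 \sqrt{-24 + i \sqrt{10}} \approx 1444.1 + 22014.0 i$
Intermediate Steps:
$j{\left(M,t \right)} = t + M t$
$T{\left(P \right)} = \sqrt{-14 + P \left(1 + P\right)}$
$4484 T{\left(\sqrt{3 + G} \right)} = 4484 \sqrt{-14 + \sqrt{3 - 13} \left(1 + \sqrt{3 - 13}\right)} = 4484 \sqrt{-14 + \sqrt{-10} \left(1 + \sqrt{-10}\right)} = 4484 \sqrt{-14 + i \sqrt{10} \left(1 + i \sqrt{10}\right)}$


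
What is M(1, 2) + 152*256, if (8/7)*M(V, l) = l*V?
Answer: 155655/4 ≈ 38914.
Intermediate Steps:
M(V, l) = 7*V*l/8 (M(V, l) = 7*(l*V)/8 = 7*(V*l)/8 = 7*V*l/8)
M(1, 2) + 152*256 = (7/8)*1*2 + 152*256 = 7/4 + 38912 = 155655/4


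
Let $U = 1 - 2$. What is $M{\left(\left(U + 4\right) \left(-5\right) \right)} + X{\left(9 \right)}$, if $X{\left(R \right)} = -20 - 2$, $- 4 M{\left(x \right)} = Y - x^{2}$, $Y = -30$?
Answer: $\frac{167}{4} \approx 41.75$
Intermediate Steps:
$U = -1$ ($U = 1 - 2 = -1$)
$M{\left(x \right)} = \frac{15}{2} + \frac{x^{2}}{4}$ ($M{\left(x \right)} = - \frac{-30 - x^{2}}{4} = \frac{15}{2} + \frac{x^{2}}{4}$)
$X{\left(R \right)} = -22$ ($X{\left(R \right)} = -20 - 2 = -22$)
$M{\left(\left(U + 4\right) \left(-5\right) \right)} + X{\left(9 \right)} = \left(\frac{15}{2} + \frac{\left(\left(-1 + 4\right) \left(-5\right)\right)^{2}}{4}\right) - 22 = \left(\frac{15}{2} + \frac{\left(3 \left(-5\right)\right)^{2}}{4}\right) - 22 = \left(\frac{15}{2} + \frac{\left(-15\right)^{2}}{4}\right) - 22 = \left(\frac{15}{2} + \frac{1}{4} \cdot 225\right) - 22 = \left(\frac{15}{2} + \frac{225}{4}\right) - 22 = \frac{255}{4} - 22 = \frac{167}{4}$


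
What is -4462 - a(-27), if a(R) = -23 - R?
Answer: -4466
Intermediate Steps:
-4462 - a(-27) = -4462 - (-23 - 1*(-27)) = -4462 - (-23 + 27) = -4462 - 1*4 = -4462 - 4 = -4466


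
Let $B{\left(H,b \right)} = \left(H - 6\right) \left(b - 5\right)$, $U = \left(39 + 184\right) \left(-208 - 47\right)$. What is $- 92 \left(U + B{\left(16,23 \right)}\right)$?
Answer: $5215020$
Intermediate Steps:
$U = -56865$ ($U = 223 \left(-255\right) = -56865$)
$B{\left(H,b \right)} = \left(-6 + H\right) \left(-5 + b\right)$ ($B{\left(H,b \right)} = \left(H - 6\right) \left(-5 + b\right) = \left(-6 + H\right) \left(-5 + b\right)$)
$- 92 \left(U + B{\left(16,23 \right)}\right) = - 92 \left(-56865 + \left(30 - 138 - 80 + 16 \cdot 23\right)\right) = - 92 \left(-56865 + \left(30 - 138 - 80 + 368\right)\right) = - 92 \left(-56865 + 180\right) = \left(-92\right) \left(-56685\right) = 5215020$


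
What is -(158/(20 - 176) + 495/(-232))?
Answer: 28469/9048 ≈ 3.1464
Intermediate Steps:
-(158/(20 - 176) + 495/(-232)) = -(158/(-156) + 495*(-1/232)) = -(158*(-1/156) - 495/232) = -(-79/78 - 495/232) = -1*(-28469/9048) = 28469/9048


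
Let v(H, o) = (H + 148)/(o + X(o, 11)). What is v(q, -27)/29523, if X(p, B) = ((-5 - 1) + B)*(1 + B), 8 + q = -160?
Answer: -20/974259 ≈ -2.0528e-5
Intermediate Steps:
q = -168 (q = -8 - 160 = -168)
X(p, B) = (1 + B)*(-6 + B) (X(p, B) = (-6 + B)*(1 + B) = (1 + B)*(-6 + B))
v(H, o) = (148 + H)/(60 + o) (v(H, o) = (H + 148)/(o + (-6 + 11² - 5*11)) = (148 + H)/(o + (-6 + 121 - 55)) = (148 + H)/(o + 60) = (148 + H)/(60 + o))
v(q, -27)/29523 = ((148 - 168)/(60 - 27))/29523 = (-20/33)*(1/29523) = ((1/33)*(-20))*(1/29523) = -20/33*1/29523 = -20/974259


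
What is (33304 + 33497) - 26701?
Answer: 40100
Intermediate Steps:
(33304 + 33497) - 26701 = 66801 - 26701 = 40100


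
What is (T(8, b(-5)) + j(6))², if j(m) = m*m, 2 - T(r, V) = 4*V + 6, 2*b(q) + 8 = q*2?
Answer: 4624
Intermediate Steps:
b(q) = -4 + q (b(q) = -4 + (q*2)/2 = -4 + (2*q)/2 = -4 + q)
T(r, V) = -4 - 4*V (T(r, V) = 2 - (4*V + 6) = 2 - (6 + 4*V) = 2 + (-6 - 4*V) = -4 - 4*V)
j(m) = m²
(T(8, b(-5)) + j(6))² = ((-4 - 4*(-4 - 5)) + 6²)² = ((-4 - 4*(-9)) + 36)² = ((-4 + 36) + 36)² = (32 + 36)² = 68² = 4624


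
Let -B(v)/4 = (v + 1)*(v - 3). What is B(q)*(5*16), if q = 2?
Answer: 960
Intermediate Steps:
B(v) = -4*(1 + v)*(-3 + v) (B(v) = -4*(v + 1)*(v - 3) = -4*(1 + v)*(-3 + v))
B(q)*(5*16) = (12 - 4*2² + 8*2)*(5*16) = (12 - 4*4 + 16)*80 = (12 - 16 + 16)*80 = 12*80 = 960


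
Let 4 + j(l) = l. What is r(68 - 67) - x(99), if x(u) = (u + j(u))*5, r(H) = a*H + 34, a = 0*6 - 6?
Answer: -942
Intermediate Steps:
j(l) = -4 + l
a = -6 (a = 0 - 6 = -6)
r(H) = 34 - 6*H (r(H) = -6*H + 34 = 34 - 6*H)
x(u) = -20 + 10*u (x(u) = (u + (-4 + u))*5 = (-4 + 2*u)*5 = -20 + 10*u)
r(68 - 67) - x(99) = (34 - 6*(68 - 67)) - (-20 + 10*99) = (34 - 6*1) - (-20 + 990) = (34 - 6) - 1*970 = 28 - 970 = -942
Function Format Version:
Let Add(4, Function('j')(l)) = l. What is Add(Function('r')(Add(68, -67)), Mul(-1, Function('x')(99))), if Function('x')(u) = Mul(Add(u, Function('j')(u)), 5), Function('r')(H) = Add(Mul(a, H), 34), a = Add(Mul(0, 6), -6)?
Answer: -942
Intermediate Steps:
Function('j')(l) = Add(-4, l)
a = -6 (a = Add(0, -6) = -6)
Function('r')(H) = Add(34, Mul(-6, H)) (Function('r')(H) = Add(Mul(-6, H), 34) = Add(34, Mul(-6, H)))
Function('x')(u) = Add(-20, Mul(10, u)) (Function('x')(u) = Mul(Add(u, Add(-4, u)), 5) = Mul(Add(-4, Mul(2, u)), 5) = Add(-20, Mul(10, u)))
Add(Function('r')(Add(68, -67)), Mul(-1, Function('x')(99))) = Add(Add(34, Mul(-6, Add(68, -67))), Mul(-1, Add(-20, Mul(10, 99)))) = Add(Add(34, Mul(-6, 1)), Mul(-1, Add(-20, 990))) = Add(Add(34, -6), Mul(-1, 970)) = Add(28, -970) = -942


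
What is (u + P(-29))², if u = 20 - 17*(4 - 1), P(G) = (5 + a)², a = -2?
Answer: 484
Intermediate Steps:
P(G) = 9 (P(G) = (5 - 2)² = 3² = 9)
u = -31 (u = 20 - 17*3 = 20 - 51 = -31)
(u + P(-29))² = (-31 + 9)² = (-22)² = 484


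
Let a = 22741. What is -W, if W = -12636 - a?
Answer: 35377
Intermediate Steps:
W = -35377 (W = -12636 - 1*22741 = -12636 - 22741 = -35377)
-W = -1*(-35377) = 35377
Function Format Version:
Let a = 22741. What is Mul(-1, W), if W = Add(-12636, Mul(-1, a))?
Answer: 35377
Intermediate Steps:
W = -35377 (W = Add(-12636, Mul(-1, 22741)) = Add(-12636, -22741) = -35377)
Mul(-1, W) = Mul(-1, -35377) = 35377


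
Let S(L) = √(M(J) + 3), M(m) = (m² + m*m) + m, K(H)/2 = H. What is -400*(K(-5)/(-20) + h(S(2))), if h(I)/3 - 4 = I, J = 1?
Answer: -5000 - 1200*√6 ≈ -7939.4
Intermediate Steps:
K(H) = 2*H
M(m) = m + 2*m² (M(m) = (m² + m²) + m = 2*m² + m = m + 2*m²)
S(L) = √6 (S(L) = √(1*(1 + 2*1) + 3) = √(1*(1 + 2) + 3) = √(1*3 + 3) = √(3 + 3) = √6)
h(I) = 12 + 3*I
-400*(K(-5)/(-20) + h(S(2))) = -400*((2*(-5))/(-20) + (12 + 3*√6)) = -400*(-10*(-1/20) + (12 + 3*√6)) = -400*(½ + (12 + 3*√6)) = -400*(25/2 + 3*√6) = -5000 - 1200*√6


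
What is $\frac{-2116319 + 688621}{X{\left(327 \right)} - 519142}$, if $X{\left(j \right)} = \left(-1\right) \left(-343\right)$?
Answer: $\frac{1427698}{518799} \approx 2.7519$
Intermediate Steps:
$X{\left(j \right)} = 343$
$\frac{-2116319 + 688621}{X{\left(327 \right)} - 519142} = \frac{-2116319 + 688621}{343 - 519142} = - \frac{1427698}{-518799} = \left(-1427698\right) \left(- \frac{1}{518799}\right) = \frac{1427698}{518799}$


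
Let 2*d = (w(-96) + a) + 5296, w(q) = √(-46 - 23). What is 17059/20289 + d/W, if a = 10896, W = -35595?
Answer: 147651787/240728985 - I*√69/71190 ≈ 0.61335 - 0.00011668*I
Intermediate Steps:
w(q) = I*√69 (w(q) = √(-69) = I*√69)
d = 8096 + I*√69/2 (d = ((I*√69 + 10896) + 5296)/2 = ((10896 + I*√69) + 5296)/2 = (16192 + I*√69)/2 = 8096 + I*√69/2 ≈ 8096.0 + 4.1533*I)
17059/20289 + d/W = 17059/20289 + (8096 + I*√69/2)/(-35595) = 17059*(1/20289) + (8096 + I*√69/2)*(-1/35595) = 17059/20289 + (-8096/35595 - I*√69/71190) = 147651787/240728985 - I*√69/71190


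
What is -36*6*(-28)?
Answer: 6048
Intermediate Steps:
-36*6*(-28) = -216*(-28) = 6048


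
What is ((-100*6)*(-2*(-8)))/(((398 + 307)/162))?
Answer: -103680/47 ≈ -2206.0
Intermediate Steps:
((-100*6)*(-2*(-8)))/(((398 + 307)/162)) = (-600*16)/(((1/162)*705)) = -9600/235/54 = -9600*54/235 = -103680/47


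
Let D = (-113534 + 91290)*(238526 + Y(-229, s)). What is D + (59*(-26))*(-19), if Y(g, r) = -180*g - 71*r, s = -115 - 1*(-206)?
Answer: -6078922394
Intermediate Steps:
s = 91 (s = -115 + 206 = 91)
D = -6078951540 (D = (-113534 + 91290)*(238526 + (-180*(-229) - 71*91)) = -22244*(238526 + (41220 - 6461)) = -22244*(238526 + 34759) = -22244*273285 = -6078951540)
D + (59*(-26))*(-19) = -6078951540 + (59*(-26))*(-19) = -6078951540 - 1534*(-19) = -6078951540 + 29146 = -6078922394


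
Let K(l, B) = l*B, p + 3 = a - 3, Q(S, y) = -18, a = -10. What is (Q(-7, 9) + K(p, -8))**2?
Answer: 12100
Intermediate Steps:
p = -16 (p = -3 + (-10 - 3) = -3 - 13 = -16)
K(l, B) = B*l
(Q(-7, 9) + K(p, -8))**2 = (-18 - 8*(-16))**2 = (-18 + 128)**2 = 110**2 = 12100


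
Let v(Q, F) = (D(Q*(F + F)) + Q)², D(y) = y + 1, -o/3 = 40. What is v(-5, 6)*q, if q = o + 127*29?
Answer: 14594048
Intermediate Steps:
o = -120 (o = -3*40 = -120)
D(y) = 1 + y
q = 3563 (q = -120 + 127*29 = -120 + 3683 = 3563)
v(Q, F) = (1 + Q + 2*F*Q)² (v(Q, F) = ((1 + Q*(F + F)) + Q)² = ((1 + Q*(2*F)) + Q)² = ((1 + 2*F*Q) + Q)² = (1 + Q + 2*F*Q)²)
v(-5, 6)*q = (1 - 5 + 2*6*(-5))²*3563 = (1 - 5 - 60)²*3563 = (-64)²*3563 = 4096*3563 = 14594048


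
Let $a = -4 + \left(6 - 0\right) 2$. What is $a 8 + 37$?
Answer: $101$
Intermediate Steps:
$a = 8$ ($a = -4 + \left(6 + 0\right) 2 = -4 + 6 \cdot 2 = -4 + 12 = 8$)
$a 8 + 37 = 8 \cdot 8 + 37 = 64 + 37 = 101$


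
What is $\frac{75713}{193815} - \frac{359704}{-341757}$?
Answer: $\frac{10621275389}{7359736995} \approx 1.4432$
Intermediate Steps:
$\frac{75713}{193815} - \frac{359704}{-341757} = 75713 \cdot \frac{1}{193815} - - \frac{359704}{341757} = \frac{75713}{193815} + \frac{359704}{341757} = \frac{10621275389}{7359736995}$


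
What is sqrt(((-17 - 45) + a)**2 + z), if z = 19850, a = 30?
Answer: 7*sqrt(426) ≈ 144.48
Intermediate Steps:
sqrt(((-17 - 45) + a)**2 + z) = sqrt(((-17 - 45) + 30)**2 + 19850) = sqrt((-62 + 30)**2 + 19850) = sqrt((-32)**2 + 19850) = sqrt(1024 + 19850) = sqrt(20874) = 7*sqrt(426)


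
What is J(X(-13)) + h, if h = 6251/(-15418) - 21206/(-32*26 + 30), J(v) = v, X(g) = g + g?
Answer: 222335/6182618 ≈ 0.035961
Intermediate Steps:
X(g) = 2*g
h = 160970403/6182618 (h = 6251*(-1/15418) - 21206/(-832 + 30) = -6251/15418 - 21206/(-802) = -6251/15418 - 21206*(-1/802) = -6251/15418 + 10603/401 = 160970403/6182618 ≈ 26.036)
J(X(-13)) + h = 2*(-13) + 160970403/6182618 = -26 + 160970403/6182618 = 222335/6182618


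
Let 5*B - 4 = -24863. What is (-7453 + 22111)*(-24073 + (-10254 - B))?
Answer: -2151442608/5 ≈ -4.3029e+8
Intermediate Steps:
B = -24859/5 (B = 4/5 + (1/5)*(-24863) = 4/5 - 24863/5 = -24859/5 ≈ -4971.8)
(-7453 + 22111)*(-24073 + (-10254 - B)) = (-7453 + 22111)*(-24073 + (-10254 - 1*(-24859/5))) = 14658*(-24073 + (-10254 + 24859/5)) = 14658*(-24073 - 26411/5) = 14658*(-146776/5) = -2151442608/5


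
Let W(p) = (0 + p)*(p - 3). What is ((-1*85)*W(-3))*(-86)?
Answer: 131580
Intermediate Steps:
W(p) = p*(-3 + p)
((-1*85)*W(-3))*(-86) = ((-1*85)*(-3*(-3 - 3)))*(-86) = -(-255)*(-6)*(-86) = -85*18*(-86) = -1530*(-86) = 131580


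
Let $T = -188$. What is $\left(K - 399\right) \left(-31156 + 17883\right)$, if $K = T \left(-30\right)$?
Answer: $-69563793$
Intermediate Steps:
$K = 5640$ ($K = \left(-188\right) \left(-30\right) = 5640$)
$\left(K - 399\right) \left(-31156 + 17883\right) = \left(5640 - 399\right) \left(-31156 + 17883\right) = 5241 \left(-13273\right) = -69563793$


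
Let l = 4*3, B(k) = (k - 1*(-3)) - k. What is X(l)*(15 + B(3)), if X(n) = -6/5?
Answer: -108/5 ≈ -21.600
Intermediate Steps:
B(k) = 3 (B(k) = (k + 3) - k = (3 + k) - k = 3)
l = 12
X(n) = -6/5 (X(n) = -6*1/5 = -6/5)
X(l)*(15 + B(3)) = -6*(15 + 3)/5 = -6/5*18 = -108/5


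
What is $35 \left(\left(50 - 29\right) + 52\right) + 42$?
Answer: $2597$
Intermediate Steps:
$35 \left(\left(50 - 29\right) + 52\right) + 42 = 35 \left(21 + 52\right) + 42 = 35 \cdot 73 + 42 = 2555 + 42 = 2597$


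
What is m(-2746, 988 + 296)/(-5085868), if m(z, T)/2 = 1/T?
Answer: -1/3265127256 ≈ -3.0627e-10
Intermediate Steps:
m(z, T) = 2/T
m(-2746, 988 + 296)/(-5085868) = (2/(988 + 296))/(-5085868) = (2/1284)*(-1/5085868) = (2*(1/1284))*(-1/5085868) = (1/642)*(-1/5085868) = -1/3265127256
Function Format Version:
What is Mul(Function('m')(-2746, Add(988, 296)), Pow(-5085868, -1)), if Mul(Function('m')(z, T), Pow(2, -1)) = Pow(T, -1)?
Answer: Rational(-1, 3265127256) ≈ -3.0627e-10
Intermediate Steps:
Function('m')(z, T) = Mul(2, Pow(T, -1))
Mul(Function('m')(-2746, Add(988, 296)), Pow(-5085868, -1)) = Mul(Mul(2, Pow(Add(988, 296), -1)), Pow(-5085868, -1)) = Mul(Mul(2, Pow(1284, -1)), Rational(-1, 5085868)) = Mul(Mul(2, Rational(1, 1284)), Rational(-1, 5085868)) = Mul(Rational(1, 642), Rational(-1, 5085868)) = Rational(-1, 3265127256)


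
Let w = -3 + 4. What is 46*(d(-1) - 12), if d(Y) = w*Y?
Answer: -598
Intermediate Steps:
w = 1
d(Y) = Y (d(Y) = 1*Y = Y)
46*(d(-1) - 12) = 46*(-1 - 12) = 46*(-13) = -598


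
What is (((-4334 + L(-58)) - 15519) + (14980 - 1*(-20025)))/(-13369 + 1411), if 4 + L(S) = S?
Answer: -2515/1993 ≈ -1.2619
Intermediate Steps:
L(S) = -4 + S
(((-4334 + L(-58)) - 15519) + (14980 - 1*(-20025)))/(-13369 + 1411) = (((-4334 + (-4 - 58)) - 15519) + (14980 - 1*(-20025)))/(-13369 + 1411) = (((-4334 - 62) - 15519) + (14980 + 20025))/(-11958) = ((-4396 - 15519) + 35005)*(-1/11958) = (-19915 + 35005)*(-1/11958) = 15090*(-1/11958) = -2515/1993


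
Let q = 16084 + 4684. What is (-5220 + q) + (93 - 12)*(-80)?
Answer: 9068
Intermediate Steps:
q = 20768
(-5220 + q) + (93 - 12)*(-80) = (-5220 + 20768) + (93 - 12)*(-80) = 15548 + 81*(-80) = 15548 - 6480 = 9068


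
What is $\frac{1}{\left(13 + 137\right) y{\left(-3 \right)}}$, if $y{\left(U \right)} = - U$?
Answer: $\frac{1}{450} \approx 0.0022222$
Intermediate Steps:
$\frac{1}{\left(13 + 137\right) y{\left(-3 \right)}} = \frac{1}{\left(13 + 137\right) \left(\left(-1\right) \left(-3\right)\right)} = \frac{1}{150 \cdot 3} = \frac{1}{450}$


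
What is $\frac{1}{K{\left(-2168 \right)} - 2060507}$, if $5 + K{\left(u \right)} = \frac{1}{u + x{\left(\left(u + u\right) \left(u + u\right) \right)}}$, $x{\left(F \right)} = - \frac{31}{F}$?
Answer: $- \frac{40760342559}{83987174985731104} \approx -4.8532 \cdot 10^{-7}$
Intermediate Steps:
$K{\left(u \right)} = -5 + \frac{1}{u - \frac{31}{4 u^{2}}}$ ($K{\left(u \right)} = -5 + \frac{1}{u - \frac{31}{\left(u + u\right) \left(u + u\right)}} = -5 + \frac{1}{u - \frac{31}{2 u 2 u}} = -5 + \frac{1}{u - \frac{31}{4 u^{2}}}$)
$\frac{1}{K{\left(-2168 \right)} - 2060507} = \frac{1}{\frac{155 + \left(-2168\right)^{2} \left(4 - -43360\right)}{-31 + 4 \left(-2168\right)^{3}} - 2060507} = \frac{1}{\frac{155 + 4700224 \left(4 + 43360\right)}{-31 + 4 \left(-10190085632\right)} - 2060507} = \frac{1}{\frac{155 + 4700224 \cdot 43364}{-31 - 40760342528} - 2060507} = \frac{1}{\frac{155 + 203820513536}{-40760342559} - 2060507} = \frac{1}{\left(- \frac{1}{40760342559}\right) 203820513691 - 2060507} = \frac{1}{- \frac{203820513691}{40760342559} - 2060507} = \frac{1}{- \frac{83987174985731104}{40760342559}} = - \frac{40760342559}{83987174985731104}$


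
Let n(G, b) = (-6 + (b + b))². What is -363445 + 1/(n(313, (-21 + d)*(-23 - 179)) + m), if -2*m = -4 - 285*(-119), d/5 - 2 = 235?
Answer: -160749057041053763/442292663377 ≈ -3.6345e+5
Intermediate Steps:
d = 1185 (d = 10 + 5*235 = 10 + 1175 = 1185)
m = -33911/2 (m = -(-4 - 285*(-119))/2 = -(-4 + 33915)/2 = -½*33911 = -33911/2 ≈ -16956.)
n(G, b) = (-6 + 2*b)²
-363445 + 1/(n(313, (-21 + d)*(-23 - 179)) + m) = -363445 + 1/(4*(-3 + (-21 + 1185)*(-23 - 179))² - 33911/2) = -363445 + 1/(4*(-3 + 1164*(-202))² - 33911/2) = -363445 + 1/(4*(-3 - 235128)² - 33911/2) = -363445 + 1/(4*(-235131)² - 33911/2) = -363445 + 1/(4*55286587161 - 33911/2) = -363445 + 1/(221146348644 - 33911/2) = -363445 + 1/(442292663377/2) = -363445 + 2/442292663377 = -160749057041053763/442292663377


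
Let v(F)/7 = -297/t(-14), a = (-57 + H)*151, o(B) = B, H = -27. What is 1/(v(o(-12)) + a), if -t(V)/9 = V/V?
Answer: -1/12453 ≈ -8.0302e-5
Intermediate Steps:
a = -12684 (a = (-57 - 27)*151 = -84*151 = -12684)
t(V) = -9 (t(V) = -9*V/V = -9*1 = -9)
v(F) = 231 (v(F) = 7*(-297/(-9)) = 7*(-297*(-1/9)) = 7*33 = 231)
1/(v(o(-12)) + a) = 1/(231 - 12684) = 1/(-12453) = -1/12453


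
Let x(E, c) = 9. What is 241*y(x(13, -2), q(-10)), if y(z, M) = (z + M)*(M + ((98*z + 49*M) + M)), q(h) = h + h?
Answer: 365838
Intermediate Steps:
q(h) = 2*h
y(z, M) = (M + z)*(51*M + 98*z) (y(z, M) = (M + z)*(M + ((49*M + 98*z) + M)) = (M + z)*(M + (50*M + 98*z)) = (M + z)*(51*M + 98*z))
241*y(x(13, -2), q(-10)) = 241*(51*(2*(-10))**2 + 98*9**2 + 149*(2*(-10))*9) = 241*(51*(-20)**2 + 98*81 + 149*(-20)*9) = 241*(51*400 + 7938 - 26820) = 241*(20400 + 7938 - 26820) = 241*1518 = 365838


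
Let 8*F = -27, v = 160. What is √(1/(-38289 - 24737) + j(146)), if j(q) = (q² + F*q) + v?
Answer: √83351274498651/63026 ≈ 144.86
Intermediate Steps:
F = -27/8 (F = (⅛)*(-27) = -27/8 ≈ -3.3750)
j(q) = 160 + q² - 27*q/8 (j(q) = (q² - 27*q/8) + 160 = 160 + q² - 27*q/8)
√(1/(-38289 - 24737) + j(146)) = √(1/(-38289 - 24737) + (160 + 146² - 27/8*146)) = √(1/(-63026) + (160 + 21316 - 1971/4)) = √(-1/63026 + 83933/4) = √(2644980627/126052) = √83351274498651/63026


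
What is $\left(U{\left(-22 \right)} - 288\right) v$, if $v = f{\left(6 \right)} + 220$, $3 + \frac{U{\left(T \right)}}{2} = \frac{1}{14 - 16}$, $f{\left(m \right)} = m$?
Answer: $-66670$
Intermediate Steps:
$U{\left(T \right)} = -7$ ($U{\left(T \right)} = -6 + \frac{2}{14 - 16} = -6 + \frac{2}{-2} = -6 + 2 \left(- \frac{1}{2}\right) = -6 - 1 = -7$)
$v = 226$ ($v = 6 + 220 = 226$)
$\left(U{\left(-22 \right)} - 288\right) v = \left(-7 - 288\right) 226 = \left(-295\right) 226 = -66670$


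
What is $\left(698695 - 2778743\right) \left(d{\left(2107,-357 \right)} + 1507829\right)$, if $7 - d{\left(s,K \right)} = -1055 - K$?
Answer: $-3137823129632$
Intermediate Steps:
$d{\left(s,K \right)} = 1062 + K$ ($d{\left(s,K \right)} = 7 - \left(-1055 - K\right) = 7 + \left(1055 + K\right) = 1062 + K$)
$\left(698695 - 2778743\right) \left(d{\left(2107,-357 \right)} + 1507829\right) = \left(698695 - 2778743\right) \left(\left(1062 - 357\right) + 1507829\right) = - 2080048 \left(705 + 1507829\right) = \left(-2080048\right) 1508534 = -3137823129632$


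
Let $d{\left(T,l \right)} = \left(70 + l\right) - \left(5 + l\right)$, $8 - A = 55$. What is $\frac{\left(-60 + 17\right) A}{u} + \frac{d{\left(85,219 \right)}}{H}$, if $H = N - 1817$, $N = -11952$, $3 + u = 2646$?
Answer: $\frac{27655354}{36391467} \approx 0.75994$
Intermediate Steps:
$u = 2643$ ($u = -3 + 2646 = 2643$)
$A = -47$ ($A = 8 - 55 = -47$)
$d{\left(T,l \right)} = 65$
$H = -13769$ ($H = -11952 - 1817 = -13769$)
$\frac{\left(-60 + 17\right) A}{u} + \frac{d{\left(85,219 \right)}}{H} = \frac{\left(-60 + 17\right) \left(-47\right)}{2643} + \frac{65}{-13769} = \left(-43\right) \left(-47\right) \frac{1}{2643} + 65 \left(- \frac{1}{13769}\right) = 2021 \cdot \frac{1}{2643} - \frac{65}{13769} = \frac{2021}{2643} - \frac{65}{13769} = \frac{27655354}{36391467}$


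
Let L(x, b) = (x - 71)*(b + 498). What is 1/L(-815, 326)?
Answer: -1/730064 ≈ -1.3697e-6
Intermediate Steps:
L(x, b) = (-71 + x)*(498 + b)
1/L(-815, 326) = 1/(-35358 - 71*326 + 498*(-815) + 326*(-815)) = 1/(-35358 - 23146 - 405870 - 265690) = 1/(-730064) = -1/730064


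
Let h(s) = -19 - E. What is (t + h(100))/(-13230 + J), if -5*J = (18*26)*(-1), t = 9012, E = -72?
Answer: -45325/65682 ≈ -0.69007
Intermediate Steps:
J = 468/5 (J = -18*26*(-1)/5 = -468*(-1)/5 = -⅕*(-468) = 468/5 ≈ 93.600)
h(s) = 53 (h(s) = -19 - 1*(-72) = -19 + 72 = 53)
(t + h(100))/(-13230 + J) = (9012 + 53)/(-13230 + 468/5) = 9065/(-65682/5) = 9065*(-5/65682) = -45325/65682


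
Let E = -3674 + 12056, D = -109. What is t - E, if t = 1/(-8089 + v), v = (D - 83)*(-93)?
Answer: -81866993/9767 ≈ -8382.0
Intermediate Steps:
v = 17856 (v = (-109 - 83)*(-93) = -192*(-93) = 17856)
E = 8382
t = 1/9767 (t = 1/(-8089 + 17856) = 1/9767 ≈ 0.00010239)
t - E = 1/9767 - 1*8382 = 1/9767 - 8382 = -81866993/9767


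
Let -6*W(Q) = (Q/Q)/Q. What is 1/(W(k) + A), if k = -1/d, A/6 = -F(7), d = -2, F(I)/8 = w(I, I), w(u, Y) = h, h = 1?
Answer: -3/145 ≈ -0.020690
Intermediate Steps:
w(u, Y) = 1
F(I) = 8 (F(I) = 8*1 = 8)
A = -48 (A = 6*(-1*8) = 6*(-8) = -48)
k = ½ (k = -1/(-2) = -1*(-½) = ½ ≈ 0.50000)
W(Q) = -1/(6*Q) (W(Q) = -Q/Q/(6*Q) = -1/(6*Q))
1/(W(k) + A) = 1/(-1/(6*½) - 48) = 1/(-⅙*2 - 48) = 1/(-⅓ - 48) = 1/(-145/3) = -3/145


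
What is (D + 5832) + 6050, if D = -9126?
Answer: 2756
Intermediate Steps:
(D + 5832) + 6050 = (-9126 + 5832) + 6050 = -3294 + 6050 = 2756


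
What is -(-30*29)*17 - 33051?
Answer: -18261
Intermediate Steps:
-(-30*29)*17 - 33051 = -(-870)*17 - 33051 = -1*(-14790) - 33051 = 14790 - 33051 = -18261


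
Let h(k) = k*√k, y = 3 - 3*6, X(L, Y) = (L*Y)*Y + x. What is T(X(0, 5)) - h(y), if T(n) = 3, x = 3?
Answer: 3 + 15*I*√15 ≈ 3.0 + 58.095*I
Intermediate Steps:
X(L, Y) = 3 + L*Y² (X(L, Y) = (L*Y)*Y + 3 = L*Y² + 3 = 3 + L*Y²)
y = -15 (y = 3 - 18 = -15)
h(k) = k^(3/2)
T(X(0, 5)) - h(y) = 3 - (-15)^(3/2) = 3 - (-15)*I*√15 = 3 + 15*I*√15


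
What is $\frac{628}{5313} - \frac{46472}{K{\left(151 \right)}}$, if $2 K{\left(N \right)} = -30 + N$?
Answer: $- \frac{44885044}{58443} \approx -768.01$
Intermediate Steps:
$K{\left(N \right)} = -15 + \frac{N}{2}$ ($K{\left(N \right)} = \frac{-30 + N}{2} = -15 + \frac{N}{2}$)
$\frac{628}{5313} - \frac{46472}{K{\left(151 \right)}} = \frac{628}{5313} - \frac{46472}{-15 + \frac{1}{2} \cdot 151} = 628 \cdot \frac{1}{5313} - \frac{46472}{-15 + \frac{151}{2}} = \frac{628}{5313} - \frac{46472}{\frac{121}{2}} = \frac{628}{5313} - \frac{92944}{121} = - \frac{44885044}{58443}$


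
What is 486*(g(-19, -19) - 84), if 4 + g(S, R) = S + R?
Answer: -61236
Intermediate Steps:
g(S, R) = -4 + R + S (g(S, R) = -4 + (S + R) = -4 + (R + S) = -4 + R + S)
486*(g(-19, -19) - 84) = 486*((-4 - 19 - 19) - 84) = 486*(-42 - 84) = 486*(-126) = -61236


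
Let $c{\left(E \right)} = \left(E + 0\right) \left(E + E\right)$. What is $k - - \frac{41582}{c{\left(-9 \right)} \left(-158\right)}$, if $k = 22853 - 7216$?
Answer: $\frac{200101535}{12798} \approx 15635.0$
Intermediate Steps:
$c{\left(E \right)} = 2 E^{2}$ ($c{\left(E \right)} = E 2 E = 2 E^{2}$)
$k = 15637$ ($k = 22853 - 7216 = 15637$)
$k - - \frac{41582}{c{\left(-9 \right)} \left(-158\right)} = 15637 - - \frac{41582}{2 \left(-9\right)^{2} \left(-158\right)} = 15637 - - \frac{41582}{2 \cdot 81 \left(-158\right)} = 15637 - - \frac{41582}{162 \left(-158\right)} = 15637 - - \frac{41582}{-25596} = 15637 - - \frac{41582 \left(-1\right)}{25596} = 15637 - \left(-1\right) \left(- \frac{20791}{12798}\right) = 15637 - \frac{20791}{12798} = \frac{200101535}{12798}$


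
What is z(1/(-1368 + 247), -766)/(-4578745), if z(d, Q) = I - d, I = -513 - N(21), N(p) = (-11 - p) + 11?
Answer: 551531/5132773145 ≈ 0.00010745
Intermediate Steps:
N(p) = -p
I = -492 (I = -513 - (-1)*21 = -513 - 1*(-21) = -513 + 21 = -492)
z(d, Q) = -492 - d
z(1/(-1368 + 247), -766)/(-4578745) = (-492 - 1/(-1368 + 247))/(-4578745) = (-492 - 1/(-1121))*(-1/4578745) = (-492 - 1*(-1/1121))*(-1/4578745) = (-492 + 1/1121)*(-1/4578745) = -551531/1121*(-1/4578745) = 551531/5132773145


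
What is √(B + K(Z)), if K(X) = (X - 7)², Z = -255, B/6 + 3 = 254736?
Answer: √1597042 ≈ 1263.7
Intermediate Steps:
B = 1528398 (B = -18 + 6*254736 = -18 + 1528416 = 1528398)
K(X) = (-7 + X)²
√(B + K(Z)) = √(1528398 + (-7 - 255)²) = √(1528398 + (-262)²) = √(1528398 + 68644) = √1597042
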